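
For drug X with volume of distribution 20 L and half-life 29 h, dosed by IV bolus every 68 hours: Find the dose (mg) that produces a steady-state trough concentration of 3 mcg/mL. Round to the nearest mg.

τ/t½ = 68/29 ≈ 2.3448, so f = (1/2)^(68/29) ≈ 0.196851.
Cmin,ss = (D/Vd)·f/(1−f), so D = Cmin,ss·Vd·(1−f)/f.
D = 3 × 20 × (1−f)/f ≈ 3 × 20 × 4.07998 ≈ 244.80 mg.

245 mg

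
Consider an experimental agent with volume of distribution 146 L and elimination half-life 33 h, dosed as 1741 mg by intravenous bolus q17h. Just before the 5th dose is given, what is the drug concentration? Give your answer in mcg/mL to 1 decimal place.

f = (1/2)^(τ/t½) = (1/2)^(17/33) ≈ 0.6997.
C₀ = D/Vd = 1741/146 ≈ 11.925 mcg/mL.
Before the 5th dose, 4 doses have been given. Superposition: Cmin = C₀·(f + f² + … + f^4).
≈ 11.925 × (0.6997 + 0.4896 + 0.3426 + 0.2397) ≈ 11.925 × 1.7716 ≈ 21.126 mcg/mL.

21.1 mcg/mL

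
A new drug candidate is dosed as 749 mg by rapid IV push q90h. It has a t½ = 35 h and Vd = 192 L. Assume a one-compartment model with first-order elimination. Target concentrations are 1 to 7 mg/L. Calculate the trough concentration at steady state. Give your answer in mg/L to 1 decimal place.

0.8 mg/L

Over one 90-h interval, 90/35 ≈ 2.5714 half-lives elapse, leaving f ≈ 0.1682 of each dose.
Each bolus raises the concentration by D/Vd = 749/192 ≈ 3.901 mg/L.
Steady-state trough Cmin,ss = C₀·f/(1−f) ≈ 3.901 × 0.1682/0.8318 ≈ 0.789 mg/L.
Trough 0.8 mg/L vs MEC 1 mg/L: subtherapeutic.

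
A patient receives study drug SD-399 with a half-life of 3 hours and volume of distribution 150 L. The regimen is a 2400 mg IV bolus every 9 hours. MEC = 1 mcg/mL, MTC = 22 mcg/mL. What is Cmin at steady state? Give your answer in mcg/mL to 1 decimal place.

τ = 9 h = 3 half-lives, so f = (1/2)^3 = 0.125.
At steady state, R = 1/(1 − 0.125) = 8/7.
Single-dose peak C₀ = D/Vd = 2400/150 = 16 mcg/mL.
Steady-state peak Cmax,ss = C₀·R = 16 × 8/7 ≈ 18.286 mcg/mL.
Steady-state trough Cmin,ss = Cmax,ss·f ≈ 18.286 × 0.125 ≈ 2.286 mcg/mL.
Trough 2.3 mcg/mL vs MEC 1 mcg/mL: adequate.

2.3 mcg/mL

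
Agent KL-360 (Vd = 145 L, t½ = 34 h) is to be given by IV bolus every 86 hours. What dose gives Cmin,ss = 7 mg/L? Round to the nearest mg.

τ/t½ = 86/34 ≈ 2.5294, so f = (1/2)^(86/34) ≈ 0.173209.
Cmin,ss = (D/Vd)·f/(1−f), so D = Cmin,ss·Vd·(1−f)/f.
D = 7 × 145 × (1−f)/f ≈ 7 × 145 × 4.77337 ≈ 4844.97 mg.

4845 mg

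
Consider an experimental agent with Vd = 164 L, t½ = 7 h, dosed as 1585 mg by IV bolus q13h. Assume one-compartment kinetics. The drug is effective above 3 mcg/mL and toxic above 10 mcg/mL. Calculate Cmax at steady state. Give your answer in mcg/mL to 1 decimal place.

13.3 mcg/mL

Over one 13-h interval, 13/7 ≈ 1.8571 half-lives elapse, leaving f ≈ 0.2760 of each dose.
At steady state, accumulation factor R = 1/(1 − e^(−kτ)) ≈ 1.3812.
Each bolus raises the concentration by D/Vd = 1585/164 ≈ 9.665 mcg/mL.
Steady-state peak Cmax,ss = C₀·R ≈ 9.665 × 1.3812 ≈ 13.349 mcg/mL.
Peak 13.3 mcg/mL vs MTC 10 mcg/mL: exceeds toxic threshold.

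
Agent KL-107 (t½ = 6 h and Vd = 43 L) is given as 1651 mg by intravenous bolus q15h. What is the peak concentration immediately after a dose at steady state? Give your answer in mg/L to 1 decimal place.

Over one 15-h interval, 15/6 ≈ 2.5 half-lives elapse, leaving f ≈ 0.1768 of each dose.
Accumulation ratio R = 1/(1 − f) ≈ 1/0.8232 ≈ 1.2148.
Single-dose peak C₀ = D/Vd = 1651/43 ≈ 38.395 mg/L.
Steady-state peak Cmax,ss = C₀·R ≈ 38.395 × 1.2148 ≈ 46.642 mg/L.

46.6 mg/L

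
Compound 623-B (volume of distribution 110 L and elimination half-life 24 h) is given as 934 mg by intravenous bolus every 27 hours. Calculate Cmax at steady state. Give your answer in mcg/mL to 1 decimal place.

15.7 mcg/mL

k = ln2/t½ = ln2/24 ≈ 0.028881 h⁻¹; fraction remaining f = e^(−kτ) = e^(−0.028881×27) ≈ 0.4585.
At steady state, accumulation factor R = 1/(1 − e^(−kτ)) ≈ 1.8467.
Each bolus raises the concentration by D/Vd = 934/110 ≈ 8.491 mcg/mL.
Steady-state peak Cmax,ss = C₀·R ≈ 8.491 × 1.8467 ≈ 15.680 mcg/mL.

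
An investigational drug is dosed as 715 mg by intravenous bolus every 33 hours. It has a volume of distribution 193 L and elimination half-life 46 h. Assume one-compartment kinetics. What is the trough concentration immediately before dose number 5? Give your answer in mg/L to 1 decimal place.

5.0 mg/L

f = (1/2)^(τ/t½) = (1/2)^(33/46) ≈ 0.6082.
C₀ = D/Vd = 715/193 ≈ 3.705 mg/L.
Before the 5th dose, 4 doses have been given. Superposition: Cmin = C₀·(f + f² + … + f^4).
≈ 3.705 × (0.6082 + 0.3699 + 0.2250 + 0.1368) ≈ 3.705 × 1.3399 ≈ 4.964 mg/L.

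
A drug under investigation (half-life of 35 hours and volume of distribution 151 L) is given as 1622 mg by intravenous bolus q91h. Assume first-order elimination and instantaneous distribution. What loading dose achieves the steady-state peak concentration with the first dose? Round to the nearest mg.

1942 mg

f = (1/2)^(91/35) ≈ 0.164938; accumulation ratio R = 1/(1−f) ≈ 1.19752.
Loading dose to hit Cmax,ss on first dose: D_load = D_maint·R ≈ 1622 × 1.19752 ≈ 1942.38 mg.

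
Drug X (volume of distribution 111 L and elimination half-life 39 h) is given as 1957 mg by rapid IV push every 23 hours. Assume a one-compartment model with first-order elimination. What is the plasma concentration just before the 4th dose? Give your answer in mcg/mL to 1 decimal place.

24.7 mcg/mL

f = (1/2)^(τ/t½) = (1/2)^(23/39) ≈ 0.6645.
C₀ = D/Vd = 1957/111 ≈ 17.631 mcg/mL.
Before the 4th dose, 3 doses have been given. Superposition: Cmin = C₀·(f + f² + … + f^3).
≈ 17.631 × (0.6645 + 0.4416 + 0.2934) ≈ 17.631 × 1.3995 ≈ 24.675 mcg/mL.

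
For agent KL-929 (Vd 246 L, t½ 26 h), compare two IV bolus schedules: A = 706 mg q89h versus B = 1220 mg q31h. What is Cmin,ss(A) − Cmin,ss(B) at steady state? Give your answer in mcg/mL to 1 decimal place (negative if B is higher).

-3.6 mcg/mL

Regimen A: f = (1/2)^(89/26) ≈ 0.0932; Cmin,ss = (706/246)·f/(1−f) ≈ 0.295 mcg/mL.
Regimen B: f = (1/2)^(31/26) ≈ 0.4376; Cmin,ss = (1220/246)·f/(1−f) ≈ 3.859 mcg/mL.
Difference ≈ 0.295 − 3.859 ≈ -3.564 mcg/mL.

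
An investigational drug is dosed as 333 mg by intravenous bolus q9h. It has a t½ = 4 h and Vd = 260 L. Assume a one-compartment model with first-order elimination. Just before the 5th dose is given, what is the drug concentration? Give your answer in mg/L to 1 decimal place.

0.3 mg/L

f = (1/2)^(τ/t½) = (1/2)^(9/4) ≈ 0.2102.
C₀ = D/Vd = 333/260 ≈ 1.281 mg/L.
Before the 5th dose, 4 doses have been given. Superposition: Cmin = C₀·(f + f² + … + f^4).
≈ 1.281 × (0.2102 + 0.0442 + 0.0093 + 0.0020) ≈ 1.281 × 0.2657 ≈ 0.340 mg/L.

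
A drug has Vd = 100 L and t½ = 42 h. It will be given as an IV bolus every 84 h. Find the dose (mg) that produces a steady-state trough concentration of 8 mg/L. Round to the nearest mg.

2400 mg

τ/t½ = 84/42 ≈ 2, so f = (1/2)^(84/42) ≈ 0.250000.
Cmin,ss = (D/Vd)·f/(1−f), so D = Cmin,ss·Vd·(1−f)/f.
D = 8 × 100 × (1−f)/f ≈ 8 × 100 × 3.00000 ≈ 2400.00 mg.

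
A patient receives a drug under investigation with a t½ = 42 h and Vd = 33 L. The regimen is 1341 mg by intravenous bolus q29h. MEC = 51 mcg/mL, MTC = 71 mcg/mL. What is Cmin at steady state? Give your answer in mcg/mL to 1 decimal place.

66.2 mcg/mL

Over one 29-h interval, 29/42 ≈ 0.69048 half-lives elapse, leaving f ≈ 0.6196 of each dose.
Accumulation ratio R = 1/(1 − f) ≈ 1/0.3804 ≈ 2.6288.
Each bolus raises the concentration by D/Vd = 1341/33 ≈ 40.636 mcg/mL.
Steady-state peak Cmax,ss = C₀·R ≈ 40.636 × 2.6288 ≈ 106.824 mcg/mL.
One interval later, Cmin,ss = Cmax,ss·e^(−kτ) ≈ 106.824 × 0.6196 ≈ 66.188 mcg/mL.
Trough 66.2 mcg/mL vs MEC 51 mcg/mL: adequate.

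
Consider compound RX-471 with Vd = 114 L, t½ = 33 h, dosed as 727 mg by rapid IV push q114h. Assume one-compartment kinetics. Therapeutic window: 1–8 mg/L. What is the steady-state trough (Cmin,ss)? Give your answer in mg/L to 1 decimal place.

0.6 mg/L

k = ln2/t½ = ln2/33 ≈ 0.021004 h⁻¹; fraction remaining f = e^(−kτ) = e^(−0.021004×114) ≈ 0.0912.
Accumulation ratio R = 1/(1 − f) ≈ 1/0.9088 ≈ 1.1004.
Each bolus raises the concentration by D/Vd = 727/114 ≈ 6.377 mg/L.
Steady-state peak Cmax,ss = C₀·R ≈ 6.377 × 1.1004 ≈ 7.017 mg/L.
Steady-state trough Cmin,ss = Cmax,ss·f ≈ 7.017 × 0.0912 ≈ 0.640 mg/L.
Trough 0.6 mg/L vs MEC 1 mg/L: subtherapeutic.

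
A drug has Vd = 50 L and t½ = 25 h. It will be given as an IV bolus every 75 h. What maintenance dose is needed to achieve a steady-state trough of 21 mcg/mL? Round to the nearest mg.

τ/t½ = 75/25 ≈ 3, so f = (1/2)^(75/25) ≈ 0.125000.
Cmin,ss = (D/Vd)·f/(1−f), so D = Cmin,ss·Vd·(1−f)/f.
D = 21 × 50 × (1−f)/f ≈ 21 × 50 × 7.00000 ≈ 7350.00 mg.

7350 mg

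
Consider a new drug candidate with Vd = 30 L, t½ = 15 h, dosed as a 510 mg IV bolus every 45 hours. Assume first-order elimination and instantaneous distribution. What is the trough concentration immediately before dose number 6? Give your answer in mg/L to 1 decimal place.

2.4 mg/L

f = (1/2)^(τ/t½) = (1/2)^(45/15) ≈ 0.1250.
C₀ = D/Vd = 510/30 ≈ 17.000 mg/L.
Before the 6th dose, 5 doses have been given. Superposition: Cmin = C₀·(f + f² + … + f^5).
≈ 17.000 × (0.1250 + 0.0156 + 0.0020 + 0.0002 + 0.0000) ≈ 17.000 × 0.1428 ≈ 2.428 mg/L.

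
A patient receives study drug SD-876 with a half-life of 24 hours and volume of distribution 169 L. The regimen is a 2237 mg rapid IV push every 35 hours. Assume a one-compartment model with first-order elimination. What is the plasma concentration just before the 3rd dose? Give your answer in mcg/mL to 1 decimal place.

6.6 mcg/mL

f = (1/2)^(τ/t½) = (1/2)^(35/24) ≈ 0.3639.
C₀ = D/Vd = 2237/169 ≈ 13.237 mcg/mL.
Before the 3rd dose, 2 doses have been given. Superposition: Cmin = C₀·(f + f²).
≈ 13.237 × (0.3639 + 0.1324) ≈ 13.237 × 0.4963 ≈ 6.570 mcg/mL.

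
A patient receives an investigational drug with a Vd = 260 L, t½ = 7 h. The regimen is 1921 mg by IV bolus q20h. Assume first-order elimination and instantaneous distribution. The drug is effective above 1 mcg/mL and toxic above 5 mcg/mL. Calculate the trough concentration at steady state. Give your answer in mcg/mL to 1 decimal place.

k = ln2/t½ = ln2/7 ≈ 0.099021 h⁻¹; fraction remaining f = e^(−kτ) = e^(−0.099021×20) ≈ 0.1380.
Single-dose peak C₀ = D/Vd = 1921/260 ≈ 7.388 mcg/mL.
Steady-state trough Cmin,ss = C₀·f/(1−f) ≈ 7.388 × 0.1380/0.8620 ≈ 1.183 mcg/mL.
Trough 1.2 mcg/mL vs MEC 1 mcg/mL: adequate.

1.2 mcg/mL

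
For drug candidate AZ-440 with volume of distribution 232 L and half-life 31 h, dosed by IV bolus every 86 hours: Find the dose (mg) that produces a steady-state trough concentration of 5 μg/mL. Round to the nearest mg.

τ/t½ = 86/31 ≈ 2.7742, so f = (1/2)^(86/31) ≈ 0.146179.
Cmin,ss = (D/Vd)·f/(1−f), so D = Cmin,ss·Vd·(1−f)/f.
D = 5 × 232 × (1−f)/f ≈ 5 × 232 × 5.84093 ≈ 6775.48 mg.

6775 mg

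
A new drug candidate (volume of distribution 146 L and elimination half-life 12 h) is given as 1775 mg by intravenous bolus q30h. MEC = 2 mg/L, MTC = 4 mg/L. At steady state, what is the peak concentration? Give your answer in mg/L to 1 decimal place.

14.8 mg/L

Over one 30-h interval, 30/12 ≈ 2.5 half-lives elapse, leaving f ≈ 0.1768 of each dose.
At steady state, accumulation factor R = 1/(1 − e^(−kτ)) ≈ 1.2148.
Single-dose peak C₀ = D/Vd = 1775/146 ≈ 12.158 mg/L.
Steady-state peak Cmax,ss = C₀·R ≈ 12.158 × 1.2148 ≈ 14.770 mg/L.
Peak 14.8 mg/L vs MTC 4 mg/L: exceeds toxic threshold.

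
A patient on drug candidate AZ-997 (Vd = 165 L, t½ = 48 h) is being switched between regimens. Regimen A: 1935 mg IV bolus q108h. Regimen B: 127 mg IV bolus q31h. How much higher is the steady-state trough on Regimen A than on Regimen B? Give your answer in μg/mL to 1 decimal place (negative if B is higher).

Regimen A: f = (1/2)^(108/48) ≈ 0.2102; Cmin,ss = (1935/165)·f/(1−f) ≈ 3.121 μg/mL.
Regimen B: f = (1/2)^(31/48) ≈ 0.6391; Cmin,ss = (127/165)·f/(1−f) ≈ 1.363 μg/mL.
Difference ≈ 3.121 − 1.363 ≈ 1.758 μg/mL.

1.8 μg/mL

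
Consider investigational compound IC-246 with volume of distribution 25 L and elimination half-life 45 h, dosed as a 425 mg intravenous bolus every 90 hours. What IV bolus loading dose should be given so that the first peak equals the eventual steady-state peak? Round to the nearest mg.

567 mg

f = (1/2)^(90/45) ≈ 0.250000; accumulation ratio R = 1/(1−f) ≈ 1.33333.
Loading dose to hit Cmax,ss on first dose: D_load = D_maint·R ≈ 425 × 1.33333 ≈ 566.67 mg.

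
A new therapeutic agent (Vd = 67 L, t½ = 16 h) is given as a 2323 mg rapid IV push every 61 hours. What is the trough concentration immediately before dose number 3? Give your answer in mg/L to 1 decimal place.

f = (1/2)^(τ/t½) = (1/2)^(61/16) ≈ 0.0712.
C₀ = D/Vd = 2323/67 ≈ 34.672 mg/L.
Before the 3rd dose, 2 doses have been given. Superposition: Cmin = C₀·(f + f²).
≈ 34.672 × (0.0712 + 0.0051) ≈ 34.672 × 0.0763 ≈ 2.645 mg/L.

2.6 mg/L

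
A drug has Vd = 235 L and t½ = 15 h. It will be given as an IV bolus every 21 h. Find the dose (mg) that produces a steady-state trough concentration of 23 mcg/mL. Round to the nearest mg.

8859 mg

τ/t½ = 21/15 ≈ 1.4, so f = (1/2)^(21/15) ≈ 0.378929.
Cmin,ss = (D/Vd)·f/(1−f), so D = Cmin,ss·Vd·(1−f)/f.
D = 23 × 235 × (1−f)/f ≈ 23 × 235 × 1.63902 ≈ 8858.90 mg.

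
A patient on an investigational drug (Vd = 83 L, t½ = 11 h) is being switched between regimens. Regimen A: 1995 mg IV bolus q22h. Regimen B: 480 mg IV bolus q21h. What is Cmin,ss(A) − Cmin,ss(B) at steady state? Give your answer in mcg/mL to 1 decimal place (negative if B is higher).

Regimen A: f = (1/2)^(22/11) ≈ 0.2500; Cmin,ss = (1995/83)·f/(1−f) ≈ 8.012 mcg/mL.
Regimen B: f = (1/2)^(21/11) ≈ 0.2663; Cmin,ss = (480/83)·f/(1−f) ≈ 2.099 mcg/mL.
Difference ≈ 8.012 − 2.099 ≈ 5.913 mcg/mL.

5.9 mcg/mL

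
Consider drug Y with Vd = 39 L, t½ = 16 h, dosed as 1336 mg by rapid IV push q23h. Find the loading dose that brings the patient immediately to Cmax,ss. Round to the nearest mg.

f = (1/2)^(23/16) ≈ 0.369207; accumulation ratio R = 1/(1−f) ≈ 1.58531.
Loading dose to hit Cmax,ss on first dose: D_load = D_maint·R ≈ 1336 × 1.58531 ≈ 2117.97 mg.

2118 mg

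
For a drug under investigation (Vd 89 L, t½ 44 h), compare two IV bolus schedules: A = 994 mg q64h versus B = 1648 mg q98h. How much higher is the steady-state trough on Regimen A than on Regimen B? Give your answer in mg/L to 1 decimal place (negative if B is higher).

1.4 mg/L

Regimen A: f = (1/2)^(64/44) ≈ 0.3649; Cmin,ss = (994/89)·f/(1−f) ≈ 6.417 mg/L.
Regimen B: f = (1/2)^(98/44) ≈ 0.2136; Cmin,ss = (1648/89)·f/(1−f) ≈ 5.030 mg/L.
Difference ≈ 6.417 − 5.030 ≈ 1.387 mg/L.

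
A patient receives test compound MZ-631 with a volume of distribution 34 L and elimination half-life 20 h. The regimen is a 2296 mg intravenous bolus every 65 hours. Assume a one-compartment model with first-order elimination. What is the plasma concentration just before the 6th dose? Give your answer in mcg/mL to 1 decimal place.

f = (1/2)^(τ/t½) = (1/2)^(65/20) ≈ 0.1051.
C₀ = D/Vd = 2296/34 ≈ 67.529 mcg/mL.
Before the 6th dose, 5 doses have been given. Superposition: Cmin = C₀·(f + f² + … + f^5).
≈ 67.529 × (0.1051 + 0.0110 + 0.0012 + 0.0001 + 0.0000) ≈ 67.529 × 0.1174 ≈ 7.928 mcg/mL.

7.9 mcg/mL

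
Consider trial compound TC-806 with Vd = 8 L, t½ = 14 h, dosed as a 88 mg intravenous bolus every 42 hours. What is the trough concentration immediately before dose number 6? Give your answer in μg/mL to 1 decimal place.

1.6 μg/mL

f = (1/2)^(τ/t½) = (1/2)^(42/14) ≈ 0.1250.
C₀ = D/Vd = 88/8 ≈ 11.000 μg/mL.
Before the 6th dose, 5 doses have been given. Superposition: Cmin = C₀·(f + f² + … + f^5).
≈ 11.000 × (0.1250 + 0.0156 + 0.0020 + 0.0002 + 0.0000) ≈ 11.000 × 0.1428 ≈ 1.571 μg/mL.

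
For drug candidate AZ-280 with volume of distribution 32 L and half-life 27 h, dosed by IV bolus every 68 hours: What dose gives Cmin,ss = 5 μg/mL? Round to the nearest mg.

757 mg

τ/t½ = 68/27 ≈ 2.5185, so f = (1/2)^(68/27) ≈ 0.174522.
Cmin,ss = (D/Vd)·f/(1−f), so D = Cmin,ss·Vd·(1−f)/f.
D = 5 × 32 × (1−f)/f ≈ 5 × 32 × 4.72994 ≈ 756.79 mg.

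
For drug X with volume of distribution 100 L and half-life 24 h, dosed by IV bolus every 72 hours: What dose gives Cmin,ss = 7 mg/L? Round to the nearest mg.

τ/t½ = 72/24 ≈ 3, so f = (1/2)^(72/24) ≈ 0.125000.
Cmin,ss = (D/Vd)·f/(1−f), so D = Cmin,ss·Vd·(1−f)/f.
D = 7 × 100 × (1−f)/f ≈ 7 × 100 × 7.00000 ≈ 4900.00 mg.

4900 mg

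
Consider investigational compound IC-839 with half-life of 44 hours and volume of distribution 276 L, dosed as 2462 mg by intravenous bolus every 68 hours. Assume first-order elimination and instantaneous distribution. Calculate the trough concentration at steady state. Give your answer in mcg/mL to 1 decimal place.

Over one 68-h interval, 68/44 ≈ 1.5455 half-lives elapse, leaving f ≈ 0.3426 of each dose.
Single-dose peak C₀ = D/Vd = 2462/276 ≈ 8.920 mcg/mL.
Steady-state trough Cmin,ss = C₀·f/(1−f) ≈ 8.920 × 0.3426/0.6574 ≈ 4.649 mcg/mL.

4.6 mcg/mL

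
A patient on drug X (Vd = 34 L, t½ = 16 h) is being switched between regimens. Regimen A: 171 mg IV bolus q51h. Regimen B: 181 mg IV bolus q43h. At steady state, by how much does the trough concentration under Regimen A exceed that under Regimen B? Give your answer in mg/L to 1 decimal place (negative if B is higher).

Regimen A: f = (1/2)^(51/16) ≈ 0.1098; Cmin,ss = (171/34)·f/(1−f) ≈ 0.620 mg/L.
Regimen B: f = (1/2)^(43/16) ≈ 0.1552; Cmin,ss = (181/34)·f/(1−f) ≈ 0.978 mg/L.
Difference ≈ 0.620 − 0.978 ≈ -0.358 mg/L.

-0.4 mg/L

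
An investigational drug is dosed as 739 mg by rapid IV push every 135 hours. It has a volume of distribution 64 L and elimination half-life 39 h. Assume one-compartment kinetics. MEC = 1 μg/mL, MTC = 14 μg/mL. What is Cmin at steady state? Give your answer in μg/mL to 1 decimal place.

Over one 135-h interval, 135/39 ≈ 3.4615 half-lives elapse, leaving f ≈ 0.0908 of each dose.
Single-dose peak C₀ = D/Vd = 739/64 ≈ 11.547 μg/mL.
Steady-state trough Cmin,ss = C₀·f/(1−f) ≈ 11.547 × 0.0908/0.9092 ≈ 1.153 μg/mL.
Trough 1.2 μg/mL vs MEC 1 μg/mL: adequate.

1.2 μg/mL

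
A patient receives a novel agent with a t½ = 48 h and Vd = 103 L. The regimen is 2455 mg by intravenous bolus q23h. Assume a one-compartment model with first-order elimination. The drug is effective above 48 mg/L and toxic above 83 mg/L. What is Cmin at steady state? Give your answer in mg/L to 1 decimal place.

60.5 mg/L

τ/t½ = 23/48 ≈ 0.47917, so fraction remaining f = (1/2)^(23/48) ≈ 0.7174.
At steady state, accumulation factor R = 1/(1 − e^(−kτ)) ≈ 3.5386.
Each bolus raises the concentration by D/Vd = 2455/103 ≈ 23.835 mg/L.
Cmax,ss = C₀/(1 − f) ≈ 23.835/0.2826 ≈ 84.342 mg/L.
Steady-state trough Cmin,ss = Cmax,ss·f ≈ 84.342 × 0.7174 ≈ 60.507 mg/L.
Trough 60.5 mg/L vs MEC 48 mg/L: adequate.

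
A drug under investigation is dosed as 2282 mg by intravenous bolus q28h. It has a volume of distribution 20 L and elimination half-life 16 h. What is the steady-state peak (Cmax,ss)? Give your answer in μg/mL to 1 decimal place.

τ/t½ = 28/16 ≈ 1.75, so fraction remaining f = (1/2)^(28/16) ≈ 0.2973.
Accumulation ratio R = 1/(1 − f) ≈ 1/0.7027 ≈ 1.4231.
Each bolus raises the concentration by D/Vd = 2282/20 ≈ 114.100 μg/mL.
Steady-state peak Cmax,ss = C₀·R ≈ 114.100 × 1.4231 ≈ 162.376 μg/mL.

162.4 μg/mL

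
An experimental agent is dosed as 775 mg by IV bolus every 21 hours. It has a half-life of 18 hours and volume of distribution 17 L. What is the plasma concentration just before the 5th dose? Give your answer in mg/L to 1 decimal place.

f = (1/2)^(τ/t½) = (1/2)^(21/18) ≈ 0.4454.
C₀ = D/Vd = 775/17 ≈ 45.588 mg/L.
Before the 5th dose, 4 doses have been given. Superposition: Cmin = C₀·(f + f² + … + f^4).
≈ 45.588 × (0.4454 + 0.1984 + 0.0884 + 0.0394) ≈ 45.588 × 0.7716 ≈ 35.176 mg/L.

35.2 mg/L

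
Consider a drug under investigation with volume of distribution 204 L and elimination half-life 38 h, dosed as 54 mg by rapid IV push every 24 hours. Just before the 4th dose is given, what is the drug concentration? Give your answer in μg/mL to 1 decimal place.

f = (1/2)^(τ/t½) = (1/2)^(24/38) ≈ 0.6455.
C₀ = D/Vd = 54/204 ≈ 0.265 μg/mL.
Before the 4th dose, 3 doses have been given. Superposition: Cmin = C₀·(f + f² + … + f^3).
≈ 0.265 × (0.6455 + 0.4167 + 0.2690) ≈ 0.265 × 1.3312 ≈ 0.353 μg/mL.

0.4 μg/mL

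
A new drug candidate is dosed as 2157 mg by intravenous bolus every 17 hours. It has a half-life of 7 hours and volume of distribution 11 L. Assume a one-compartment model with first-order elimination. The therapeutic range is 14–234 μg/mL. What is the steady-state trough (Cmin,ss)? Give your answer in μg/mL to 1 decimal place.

k = ln2/t½ = ln2/7 ≈ 0.099021 h⁻¹; fraction remaining f = e^(−kτ) = e^(−0.099021×17) ≈ 0.1857.
Accumulation ratio R = 1/(1 − f) ≈ 1/0.8143 ≈ 1.2280.
Single-dose peak C₀ = D/Vd = 2157/11 ≈ 196.091 μg/mL.
Steady-state peak Cmax,ss = C₀·R ≈ 196.091 × 1.2280 ≈ 240.800 μg/mL.
Steady-state trough Cmin,ss = Cmax,ss·f ≈ 240.800 × 0.1857 ≈ 44.717 μg/mL.
Trough 44.7 μg/mL vs MEC 14 μg/mL: adequate.

44.7 μg/mL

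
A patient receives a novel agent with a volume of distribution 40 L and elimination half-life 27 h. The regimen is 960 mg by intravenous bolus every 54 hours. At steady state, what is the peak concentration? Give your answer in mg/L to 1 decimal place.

τ = 54 h = 2 half-lives, so f = (1/2)^2 = 0.25.
At steady state, R = 1/(1 − 0.25) = 4/3.
Single-dose peak C₀ = D/Vd = 960/40 = 24 mg/L.
Steady-state peak Cmax,ss = C₀·R = 24 × 4/3 ≈ 32.000 mg/L.

32.0 mg/L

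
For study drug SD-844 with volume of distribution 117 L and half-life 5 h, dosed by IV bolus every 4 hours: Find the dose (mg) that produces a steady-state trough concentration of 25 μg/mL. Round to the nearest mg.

τ/t½ = 4/5 ≈ 0.8, so f = (1/2)^(4/5) ≈ 0.574349.
Cmin,ss = (D/Vd)·f/(1−f), so D = Cmin,ss·Vd·(1−f)/f.
D = 25 × 117 × (1−f)/f ≈ 25 × 117 × 0.74110 ≈ 2167.72 mg.

2168 mg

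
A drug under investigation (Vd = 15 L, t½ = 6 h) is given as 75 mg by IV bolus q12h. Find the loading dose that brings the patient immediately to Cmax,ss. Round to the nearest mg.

f = (1/2)^(12/6) ≈ 0.250000; accumulation ratio R = 1/(1−f) ≈ 1.33333.
Loading dose to hit Cmax,ss on first dose: D_load = D_maint·R ≈ 75 × 1.33333 ≈ 100.00 mg.

100 mg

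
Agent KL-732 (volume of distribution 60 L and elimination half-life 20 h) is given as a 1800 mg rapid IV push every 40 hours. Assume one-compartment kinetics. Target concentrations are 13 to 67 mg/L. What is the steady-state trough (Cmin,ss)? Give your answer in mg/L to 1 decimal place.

τ = 40 h = 2 half-lives, so f = (1/2)^2 = 0.25.
At steady state, R = 1/(1 − 0.25) = 4/3.
Single-dose peak C₀ = D/Vd = 1800/60 = 30 mg/L.
Steady-state peak Cmax,ss = C₀·R = 30 × 4/3 ≈ 40.000 mg/L.
Steady-state trough Cmin,ss = Cmax,ss·f ≈ 40.000 × 0.25 ≈ 10.000 mg/L.
Trough 10.0 mg/L vs MEC 13 mg/L: subtherapeutic.

10.0 mg/L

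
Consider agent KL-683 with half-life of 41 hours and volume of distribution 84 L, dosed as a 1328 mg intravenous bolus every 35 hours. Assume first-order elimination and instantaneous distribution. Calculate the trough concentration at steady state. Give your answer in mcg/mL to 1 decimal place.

k = ln2/t½ = ln2/41 ≈ 0.016906 h⁻¹; fraction remaining f = e^(−kτ) = e^(−0.016906×35) ≈ 0.5534.
Single-dose peak C₀ = D/Vd = 1328/84 ≈ 15.810 mcg/mL.
Steady-state trough Cmin,ss = C₀·f/(1−f) ≈ 15.810 × 0.5534/0.4466 ≈ 19.591 mcg/mL.

19.6 mcg/mL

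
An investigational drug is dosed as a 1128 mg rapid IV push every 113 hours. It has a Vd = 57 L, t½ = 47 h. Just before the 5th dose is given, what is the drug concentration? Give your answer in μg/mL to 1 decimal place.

4.6 μg/mL

f = (1/2)^(τ/t½) = (1/2)^(113/47) ≈ 0.1889.
C₀ = D/Vd = 1128/57 ≈ 19.789 μg/mL.
Before the 5th dose, 4 doses have been given. Superposition: Cmin = C₀·(f + f² + … + f^4).
≈ 19.789 × (0.1889 + 0.0357 + 0.0067 + 0.0013) ≈ 19.789 × 0.2326 ≈ 4.603 μg/mL.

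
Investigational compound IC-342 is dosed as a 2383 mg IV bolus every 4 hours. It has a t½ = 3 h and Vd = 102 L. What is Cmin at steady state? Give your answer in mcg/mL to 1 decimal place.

k = ln2/t½ = ln2/3 ≈ 0.231049 h⁻¹; fraction remaining f = e^(−kτ) = e^(−0.231049×4) ≈ 0.3969.
Accumulation ratio R = 1/(1 − f) ≈ 1/0.6031 ≈ 1.6581.
Each bolus raises the concentration by D/Vd = 2383/102 ≈ 23.363 mcg/mL.
Steady-state peak Cmax,ss = C₀·R ≈ 23.363 × 1.6581 ≈ 38.738 mcg/mL.
Steady-state trough Cmin,ss = Cmax,ss·f ≈ 38.738 × 0.3969 ≈ 15.375 mcg/mL.

15.4 mcg/mL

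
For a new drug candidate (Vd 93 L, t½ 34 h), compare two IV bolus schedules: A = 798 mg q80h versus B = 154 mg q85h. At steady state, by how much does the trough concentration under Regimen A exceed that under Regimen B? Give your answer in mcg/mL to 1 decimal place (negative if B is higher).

Regimen A: f = (1/2)^(80/34) ≈ 0.1957; Cmin,ss = (798/93)·f/(1−f) ≈ 2.088 mcg/mL.
Regimen B: f = (1/2)^(85/34) ≈ 0.1768; Cmin,ss = (154/93)·f/(1−f) ≈ 0.356 mcg/mL.
Difference ≈ 2.088 − 0.356 ≈ 1.732 mcg/mL.

1.7 mcg/mL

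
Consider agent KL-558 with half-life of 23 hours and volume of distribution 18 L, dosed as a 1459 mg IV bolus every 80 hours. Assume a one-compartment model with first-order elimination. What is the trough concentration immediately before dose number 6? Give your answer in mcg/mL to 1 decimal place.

f = (1/2)^(τ/t½) = (1/2)^(80/23) ≈ 0.0897.
C₀ = D/Vd = 1459/18 ≈ 81.056 mcg/mL.
Before the 6th dose, 5 doses have been given. Superposition: Cmin = C₀·(f + f² + … + f^5).
≈ 81.056 × (0.0897 + 0.0080 + 0.0007 + 0.0001 + 0.0000) ≈ 81.056 × 0.0985 ≈ 7.984 mcg/mL.

8.0 mcg/mL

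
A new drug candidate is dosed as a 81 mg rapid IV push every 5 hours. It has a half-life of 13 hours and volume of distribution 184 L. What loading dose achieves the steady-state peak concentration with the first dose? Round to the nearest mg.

346 mg

f = (1/2)^(5/13) ≈ 0.765983; accumulation ratio R = 1/(1−f) ≈ 4.27319.
Loading dose to hit Cmax,ss on first dose: D_load = D_maint·R ≈ 81 × 4.27319 ≈ 346.13 mg.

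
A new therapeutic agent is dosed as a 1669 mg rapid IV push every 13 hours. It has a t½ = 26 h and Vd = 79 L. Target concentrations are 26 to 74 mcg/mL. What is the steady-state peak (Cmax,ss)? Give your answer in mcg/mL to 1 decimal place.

72.1 mcg/mL

Over one 13-h interval, 13/26 ≈ 0.5 half-lives elapse, leaving f ≈ 0.7071 of each dose.
Accumulation ratio R = 1/(1 − f) ≈ 1/0.2929 ≈ 3.4141.
Single-dose peak C₀ = D/Vd = 1669/79 ≈ 21.127 mcg/mL.
Steady-state peak Cmax,ss = C₀·R ≈ 21.127 × 3.4141 ≈ 72.130 mcg/mL.
Peak 72.1 mcg/mL vs MTC 74 mcg/mL: below toxic threshold.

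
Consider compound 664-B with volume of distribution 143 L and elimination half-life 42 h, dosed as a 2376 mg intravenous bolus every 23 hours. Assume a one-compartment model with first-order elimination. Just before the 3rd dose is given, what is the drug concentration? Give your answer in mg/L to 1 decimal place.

19.1 mg/L

f = (1/2)^(τ/t½) = (1/2)^(23/42) ≈ 0.6841.
C₀ = D/Vd = 2376/143 ≈ 16.615 mg/L.
Before the 3rd dose, 2 doses have been given. Superposition: Cmin = C₀·(f + f²).
≈ 16.615 × (0.6841 + 0.4680) ≈ 16.615 × 1.1521 ≈ 19.142 mg/L.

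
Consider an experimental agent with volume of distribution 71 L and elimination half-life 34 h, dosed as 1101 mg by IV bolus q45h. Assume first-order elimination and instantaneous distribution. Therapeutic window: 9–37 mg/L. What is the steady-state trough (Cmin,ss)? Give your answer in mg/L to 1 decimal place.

10.3 mg/L

τ/t½ = 45/34 ≈ 1.3235, so fraction remaining f = (1/2)^(45/34) ≈ 0.3996.
At steady state, accumulation factor R = 1/(1 − e^(−kτ)) ≈ 1.6656.
Single-dose peak C₀ = D/Vd = 1101/71 ≈ 15.507 mg/L.
Cmax,ss = C₀/(1 − f) ≈ 15.507/0.6004 ≈ 25.828 mg/L.
Steady-state trough Cmin,ss = Cmax,ss·f ≈ 25.828 × 0.3996 ≈ 10.321 mg/L.
Trough 10.3 mg/L vs MEC 9 mg/L: adequate.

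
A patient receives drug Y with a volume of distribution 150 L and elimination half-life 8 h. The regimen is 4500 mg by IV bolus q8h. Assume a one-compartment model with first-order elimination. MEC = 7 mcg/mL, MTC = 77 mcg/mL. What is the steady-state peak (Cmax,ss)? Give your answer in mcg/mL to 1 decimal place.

The dosing interval is 1 half-life, so f = 2^(−1) = 0.5.
At steady state, R = 1/(1 − 0.5) = 2/1.
Single-dose peak C₀ = D/Vd = 4500/150 = 30 mcg/mL.
Steady-state peak Cmax,ss = C₀·R = 30 × 2/1 ≈ 60.000 mcg/mL.
Peak 60.0 mcg/mL vs MTC 77 mcg/mL: below toxic threshold.

60.0 mcg/mL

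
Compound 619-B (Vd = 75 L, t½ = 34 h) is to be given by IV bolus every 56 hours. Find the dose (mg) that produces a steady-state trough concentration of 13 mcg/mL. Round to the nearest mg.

τ/t½ = 56/34 ≈ 1.6471, so f = (1/2)^(56/34) ≈ 0.319290.
Cmin,ss = (D/Vd)·f/(1−f), so D = Cmin,ss·Vd·(1−f)/f.
D = 13 × 75 × (1−f)/f ≈ 13 × 75 × 2.13195 ≈ 2078.65 mg.

2079 mg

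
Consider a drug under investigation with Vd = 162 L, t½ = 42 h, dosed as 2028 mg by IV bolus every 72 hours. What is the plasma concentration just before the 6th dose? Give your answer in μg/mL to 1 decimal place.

f = (1/2)^(τ/t½) = (1/2)^(72/42) ≈ 0.3048.
C₀ = D/Vd = 2028/162 ≈ 12.519 μg/mL.
Before the 6th dose, 5 doses have been given. Superposition: Cmin = C₀·(f + f² + … + f^5).
≈ 12.519 × (0.3048 + 0.0929 + 0.0283 + 0.0086 + 0.0026) ≈ 12.519 × 0.4372 ≈ 5.473 μg/mL.

5.5 μg/mL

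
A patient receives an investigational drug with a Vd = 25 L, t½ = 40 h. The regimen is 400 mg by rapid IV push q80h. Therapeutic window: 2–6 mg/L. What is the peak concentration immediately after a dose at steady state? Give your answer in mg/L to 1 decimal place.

τ = 80 h = 2 half-lives, so f = (1/2)^2 = 0.25.
Accumulation ratio R = 1/(1 − f) = 1/0.75 = 4/3.
Single-dose peak C₀ = D/Vd = 400/25 = 16 mg/L.
Steady-state peak Cmax,ss = C₀·R = 16 × 4/3 ≈ 21.333 mg/L.
Peak 21.3 mg/L vs MTC 6 mg/L: exceeds toxic threshold.

21.3 mg/L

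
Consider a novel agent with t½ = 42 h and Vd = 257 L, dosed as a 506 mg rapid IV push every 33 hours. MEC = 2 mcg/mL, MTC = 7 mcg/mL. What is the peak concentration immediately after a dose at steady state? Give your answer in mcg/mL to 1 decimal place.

k = ln2/t½ = ln2/42 ≈ 0.016504 h⁻¹; fraction remaining f = e^(−kτ) = e^(−0.016504×33) ≈ 0.5801.
At steady state, accumulation factor R = 1/(1 − e^(−kτ)) ≈ 2.3815.
Each bolus raises the concentration by D/Vd = 506/257 ≈ 1.969 mcg/mL.
Steady-state peak Cmax,ss = C₀·R ≈ 1.969 × 2.3815 ≈ 4.689 mcg/mL.
Peak 4.7 mcg/mL vs MTC 7 mcg/mL: below toxic threshold.

4.7 mcg/mL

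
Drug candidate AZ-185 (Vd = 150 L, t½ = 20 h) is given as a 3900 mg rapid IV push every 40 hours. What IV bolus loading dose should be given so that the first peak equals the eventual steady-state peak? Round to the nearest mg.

f = (1/2)^(40/20) ≈ 0.250000; accumulation ratio R = 1/(1−f) ≈ 1.33333.
Loading dose to hit Cmax,ss on first dose: D_load = D_maint·R ≈ 3900 × 1.33333 ≈ 5199.99 mg.

5200 mg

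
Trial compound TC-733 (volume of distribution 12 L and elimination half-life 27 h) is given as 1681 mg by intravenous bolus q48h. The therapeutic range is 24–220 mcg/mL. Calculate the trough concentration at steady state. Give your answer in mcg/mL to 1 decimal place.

57.7 mcg/mL

k = ln2/t½ = ln2/27 ≈ 0.025672 h⁻¹; fraction remaining f = e^(−kτ) = e^(−0.025672×48) ≈ 0.2916.
At steady state, accumulation factor R = 1/(1 − e^(−kτ)) ≈ 1.4116.
Each bolus raises the concentration by D/Vd = 1681/12 ≈ 140.083 mcg/mL.
Cmax,ss = C₀/(1 − f) ≈ 140.083/0.7084 ≈ 197.746 mcg/mL.
One interval later, Cmin,ss = Cmax,ss·e^(−kτ) ≈ 197.746 × 0.2916 ≈ 57.663 mcg/mL.
Trough 57.7 mcg/mL vs MEC 24 mcg/mL: adequate.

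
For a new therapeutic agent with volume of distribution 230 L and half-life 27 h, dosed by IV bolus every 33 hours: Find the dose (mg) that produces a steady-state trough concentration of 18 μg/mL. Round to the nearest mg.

5519 mg

τ/t½ = 33/27 ≈ 1.2222, so f = (1/2)^(33/27) ≈ 0.428622.
Cmin,ss = (D/Vd)·f/(1−f), so D = Cmin,ss·Vd·(1−f)/f.
D = 18 × 230 × (1−f)/f ≈ 18 × 230 × 1.33306 ≈ 5518.87 mg.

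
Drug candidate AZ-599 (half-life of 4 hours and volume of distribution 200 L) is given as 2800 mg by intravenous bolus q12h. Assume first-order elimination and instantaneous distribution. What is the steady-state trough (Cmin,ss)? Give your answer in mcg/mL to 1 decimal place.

2.0 mcg/mL

τ = 12 h = 3 half-lives, so f = (1/2)^3 = 0.125.
Accumulation ratio R = 1/(1 − f) = 1/0.875 = 8/7.
Single-dose peak C₀ = D/Vd = 2800/200 = 14 mcg/mL.
Steady-state peak Cmax,ss = C₀·R = 14 × 8/7 ≈ 16.000 mcg/mL.
Steady-state trough Cmin,ss = Cmax,ss·f ≈ 16.000 × 0.125 ≈ 2.000 mcg/mL.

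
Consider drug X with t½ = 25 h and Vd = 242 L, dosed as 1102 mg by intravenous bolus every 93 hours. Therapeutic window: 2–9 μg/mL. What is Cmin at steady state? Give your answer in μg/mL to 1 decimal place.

0.4 μg/mL

τ/t½ = 93/25 ≈ 3.72, so fraction remaining f = (1/2)^(93/25) ≈ 0.0759.
Accumulation ratio R = 1/(1 − f) ≈ 1/0.9241 ≈ 1.0821.
Each bolus raises the concentration by D/Vd = 1102/242 ≈ 4.554 μg/mL.
Steady-state peak Cmax,ss = C₀·R ≈ 4.554 × 1.0821 ≈ 4.928 μg/mL.
Steady-state trough Cmin,ss = Cmax,ss·f ≈ 4.928 × 0.0759 ≈ 0.374 μg/mL.
Trough 0.4 μg/mL vs MEC 2 μg/mL: subtherapeutic.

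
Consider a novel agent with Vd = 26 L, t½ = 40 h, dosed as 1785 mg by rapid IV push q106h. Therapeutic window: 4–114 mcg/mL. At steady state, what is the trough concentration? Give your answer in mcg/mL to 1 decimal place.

13.0 mcg/mL

Over one 106-h interval, 106/40 ≈ 2.65 half-lives elapse, leaving f ≈ 0.1593 of each dose.
Each bolus raises the concentration by D/Vd = 1785/26 ≈ 68.654 mcg/mL.
Steady-state trough Cmin,ss = C₀·f/(1−f) ≈ 68.654 × 0.1593/0.8407 ≈ 13.009 mcg/mL.
Trough 13.0 mcg/mL vs MEC 4 mcg/mL: adequate.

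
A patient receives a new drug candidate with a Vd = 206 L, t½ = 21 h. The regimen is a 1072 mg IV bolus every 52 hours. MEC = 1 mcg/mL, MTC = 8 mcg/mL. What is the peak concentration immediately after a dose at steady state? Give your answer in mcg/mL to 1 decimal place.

6.3 mcg/mL

k = ln2/t½ = ln2/21 ≈ 0.033007 h⁻¹; fraction remaining f = e^(−kτ) = e^(−0.033007×52) ≈ 0.1797.
At steady state, accumulation factor R = 1/(1 − e^(−kτ)) ≈ 1.2191.
Single-dose peak C₀ = D/Vd = 1072/206 ≈ 5.204 mcg/mL.
Steady-state peak Cmax,ss = C₀·R ≈ 5.204 × 1.2191 ≈ 6.344 mcg/mL.
Peak 6.3 mcg/mL vs MTC 8 mcg/mL: below toxic threshold.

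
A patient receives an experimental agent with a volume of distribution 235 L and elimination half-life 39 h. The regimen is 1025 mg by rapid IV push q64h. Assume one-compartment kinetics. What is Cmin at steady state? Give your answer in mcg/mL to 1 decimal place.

k = ln2/t½ = ln2/39 ≈ 0.017773 h⁻¹; fraction remaining f = e^(−kτ) = e^(−0.017773×64) ≈ 0.3206.
Each bolus raises the concentration by D/Vd = 1025/235 ≈ 4.362 mcg/mL.
Steady-state trough Cmin,ss = C₀·f/(1−f) ≈ 4.362 × 0.3206/0.6794 ≈ 2.058 mcg/mL.

2.1 mcg/mL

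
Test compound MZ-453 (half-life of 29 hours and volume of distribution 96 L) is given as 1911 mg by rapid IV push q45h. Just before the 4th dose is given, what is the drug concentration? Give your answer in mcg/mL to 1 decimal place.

f = (1/2)^(τ/t½) = (1/2)^(45/29) ≈ 0.3411.
C₀ = D/Vd = 1911/96 ≈ 19.906 mcg/mL.
Before the 4th dose, 3 doses have been given. Superposition: Cmin = C₀·(f + f² + … + f^3).
≈ 19.906 × (0.3411 + 0.1163 + 0.0397) ≈ 19.906 × 0.4971 ≈ 9.895 mcg/mL.

9.9 mcg/mL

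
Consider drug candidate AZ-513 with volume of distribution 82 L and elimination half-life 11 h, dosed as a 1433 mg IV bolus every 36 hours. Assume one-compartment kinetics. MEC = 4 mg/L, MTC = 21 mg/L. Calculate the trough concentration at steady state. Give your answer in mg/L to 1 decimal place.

2.0 mg/L

τ/t½ = 36/11 ≈ 3.2727, so fraction remaining f = (1/2)^(36/11) ≈ 0.1035.
Accumulation ratio R = 1/(1 − f) ≈ 1/0.8965 ≈ 1.1154.
Each bolus raises the concentration by D/Vd = 1433/82 ≈ 17.476 mg/L.
Cmax,ss = C₀/(1 − f) ≈ 17.476/0.8965 ≈ 19.494 mg/L.
Steady-state trough Cmin,ss = Cmax,ss·f ≈ 19.494 × 0.1035 ≈ 2.018 mg/L.
Trough 2.0 mg/L vs MEC 4 mg/L: subtherapeutic.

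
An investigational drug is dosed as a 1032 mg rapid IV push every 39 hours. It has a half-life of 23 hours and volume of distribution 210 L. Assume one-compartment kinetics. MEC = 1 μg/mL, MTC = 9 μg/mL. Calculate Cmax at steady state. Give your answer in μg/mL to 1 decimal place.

Over one 39-h interval, 39/23 ≈ 1.6957 half-lives elapse, leaving f ≈ 0.3087 of each dose.
Accumulation ratio R = 1/(1 − f) ≈ 1/0.6913 ≈ 1.4465.
Each bolus raises the concentration by D/Vd = 1032/210 ≈ 4.914 μg/mL.
Cmax,ss = C₀/(1 − f) ≈ 4.914/0.6913 ≈ 7.108 μg/mL.
Peak 7.1 μg/mL vs MTC 9 μg/mL: below toxic threshold.

7.1 μg/mL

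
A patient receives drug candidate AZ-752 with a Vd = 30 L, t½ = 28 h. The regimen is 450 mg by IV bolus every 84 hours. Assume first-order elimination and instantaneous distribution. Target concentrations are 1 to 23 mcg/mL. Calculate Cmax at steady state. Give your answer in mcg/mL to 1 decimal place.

The dosing interval is 3 half-lives, so f = 2^(−3) = 0.125.
At steady state, R = 1/(1 − 0.125) = 8/7.
Single-dose peak C₀ = D/Vd = 450/30 = 15 mcg/mL.
Steady-state peak Cmax,ss = C₀·R = 15 × 8/7 ≈ 17.143 mcg/mL.
Peak 17.1 mcg/mL vs MTC 23 mcg/mL: below toxic threshold.

17.1 mcg/mL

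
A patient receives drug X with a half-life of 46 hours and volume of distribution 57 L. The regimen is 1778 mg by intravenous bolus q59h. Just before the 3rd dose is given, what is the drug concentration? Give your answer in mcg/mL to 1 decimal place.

f = (1/2)^(τ/t½) = (1/2)^(59/46) ≈ 0.4111.
C₀ = D/Vd = 1778/57 ≈ 31.193 mcg/mL.
Before the 3rd dose, 2 doses have been given. Superposition: Cmin = C₀·(f + f²).
≈ 31.193 × (0.4111 + 0.1690) ≈ 31.193 × 0.5801 ≈ 18.095 mcg/mL.

18.1 mcg/mL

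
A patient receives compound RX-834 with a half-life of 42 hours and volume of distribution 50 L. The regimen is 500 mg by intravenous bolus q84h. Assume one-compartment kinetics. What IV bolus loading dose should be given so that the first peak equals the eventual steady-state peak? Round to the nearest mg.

f = (1/2)^(84/42) ≈ 0.250000; accumulation ratio R = 1/(1−f) ≈ 1.33333.
Loading dose to hit Cmax,ss on first dose: D_load = D_maint·R ≈ 500 × 1.33333 ≈ 666.66 mg.

667 mg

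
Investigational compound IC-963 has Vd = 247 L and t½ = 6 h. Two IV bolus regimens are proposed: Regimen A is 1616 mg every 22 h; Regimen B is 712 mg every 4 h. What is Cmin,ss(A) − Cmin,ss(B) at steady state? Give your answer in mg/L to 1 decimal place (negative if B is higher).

-4.3 mg/L

Regimen A: f = (1/2)^(22/6) ≈ 0.0787; Cmin,ss = (1616/247)·f/(1−f) ≈ 0.559 mg/L.
Regimen B: f = (1/2)^(4/6) ≈ 0.6300; Cmin,ss = (712/247)·f/(1−f) ≈ 4.908 mg/L.
Difference ≈ 0.559 − 4.908 ≈ -4.349 mg/L.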